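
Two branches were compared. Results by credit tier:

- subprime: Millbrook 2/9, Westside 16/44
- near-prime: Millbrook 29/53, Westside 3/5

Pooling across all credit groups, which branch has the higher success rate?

Subprime: Millbrook 2/9 = 22.2%, Westside 16/44 = 36.4% → Westside
Near-prime: Millbrook 29/53 = 54.7%, Westside 3/5 = 60.0% → Westside
Overall: Millbrook 31/62 = 50.0%, Westside 19/49 = 38.8% → Millbrook
(Westside wins every credit group but Millbrook wins overall — Westside's applications skew toward the low-rate subprime group.)

Millbrook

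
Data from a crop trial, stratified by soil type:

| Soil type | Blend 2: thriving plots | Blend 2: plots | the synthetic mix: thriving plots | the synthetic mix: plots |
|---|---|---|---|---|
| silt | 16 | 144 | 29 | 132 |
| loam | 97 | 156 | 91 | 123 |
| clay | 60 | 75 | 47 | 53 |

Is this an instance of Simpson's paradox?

Silt: Blend 2 16/144 = 11.1%, the synthetic mix 29/132 = 22.0% → the synthetic mix
Loam: Blend 2 97/156 = 62.2%, the synthetic mix 91/123 = 74.0% → the synthetic mix
Clay: Blend 2 60/75 = 80.0%, the synthetic mix 47/53 = 88.7% → the synthetic mix
Overall: Blend 2 173/375 = 46.1%, the synthetic mix 167/308 = 54.2% → the synthetic mix
The synthetic mix wins overall and in every soil group — no reversal.

No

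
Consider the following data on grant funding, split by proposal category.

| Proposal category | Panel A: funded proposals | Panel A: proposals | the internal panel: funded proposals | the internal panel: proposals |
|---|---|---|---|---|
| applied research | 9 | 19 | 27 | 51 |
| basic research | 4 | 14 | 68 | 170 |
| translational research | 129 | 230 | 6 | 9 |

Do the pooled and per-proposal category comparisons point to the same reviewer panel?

No

Applied research: Panel A 9/19 = 47.4%, the internal panel 27/51 = 52.9% → the internal panel
Basic research: Panel A 4/14 = 28.6%, the internal panel 68/170 = 40.0% → the internal panel
Translational research: Panel A 129/230 = 56.1%, the internal panel 6/9 = 66.7% → the internal panel
Overall: Panel A 142/263 = 54.0%, the internal panel 101/230 = 43.9% → Panel A
The internal panel wins each proposal group but Panel A wins overall — the comparison reverses. The internal panel's proposals skew toward basic research, which has a lower base rate.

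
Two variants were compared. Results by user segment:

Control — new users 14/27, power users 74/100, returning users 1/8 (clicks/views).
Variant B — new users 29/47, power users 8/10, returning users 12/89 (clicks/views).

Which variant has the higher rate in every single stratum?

New users: Control 14/27 = 51.9%, Variant B 29/47 = 61.7% → Variant B
Power users: Control 74/100 = 74.0%, Variant B 8/10 = 80.0% → Variant B
Returning users: Control 1/8 = 12.5%, Variant B 12/89 = 13.5% → Variant B
Variant B has the higher rate in all 3 groups.

Variant B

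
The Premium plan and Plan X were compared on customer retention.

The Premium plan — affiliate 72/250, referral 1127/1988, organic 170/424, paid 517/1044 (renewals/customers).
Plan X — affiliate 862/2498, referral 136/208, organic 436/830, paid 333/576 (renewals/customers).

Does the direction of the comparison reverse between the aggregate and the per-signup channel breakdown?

Yes

Affiliate: the Premium plan 72/250 = 28.8%, Plan X 862/2498 = 34.5% → Plan X
Referral: the Premium plan 1127/1988 = 56.7%, Plan X 136/208 = 65.4% → Plan X
Organic: the Premium plan 170/424 = 40.1%, Plan X 436/830 = 52.5% → Plan X
Paid: the Premium plan 517/1044 = 49.5%, Plan X 333/576 = 57.8% → Plan X
Overall: the Premium plan 1886/3706 = 50.9%, Plan X 1767/4112 = 43.0% → the Premium plan
Plan X wins each signup group but the Premium plan wins overall — the comparison reverses. Plan X's customers skew toward affiliate, which has a lower base rate.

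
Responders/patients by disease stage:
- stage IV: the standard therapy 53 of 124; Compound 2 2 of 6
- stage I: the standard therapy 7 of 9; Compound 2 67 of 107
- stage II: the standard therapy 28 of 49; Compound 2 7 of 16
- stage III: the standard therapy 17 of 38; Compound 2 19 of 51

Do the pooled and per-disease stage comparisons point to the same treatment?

Stage IV: the standard therapy 53/124 = 42.7%, Compound 2 2/6 = 33.3% → the standard therapy
Stage I: the standard therapy 7/9 = 77.8%, Compound 2 67/107 = 62.6% → the standard therapy
Stage II: the standard therapy 28/49 = 57.1%, Compound 2 7/16 = 43.8% → the standard therapy
Stage III: the standard therapy 17/38 = 44.7%, Compound 2 19/51 = 37.3% → the standard therapy
Overall: the standard therapy 105/220 = 47.7%, Compound 2 95/180 = 52.8% → Compound 2
The standard therapy wins each disease group but Compound 2 wins overall — the comparison reverses. The standard therapy's patients skew toward stage IV, which has a lower base rate.

No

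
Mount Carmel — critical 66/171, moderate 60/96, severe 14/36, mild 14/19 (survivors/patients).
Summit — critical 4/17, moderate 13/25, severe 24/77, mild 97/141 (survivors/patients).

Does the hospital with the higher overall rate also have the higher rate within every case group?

No

Critical: Mount Carmel 66/171 = 38.6%, Summit 4/17 = 23.5% → Mount Carmel
Moderate: Mount Carmel 60/96 = 62.5%, Summit 13/25 = 52.0% → Mount Carmel
Severe: Mount Carmel 14/36 = 38.9%, Summit 24/77 = 31.2% → Mount Carmel
Mild: Mount Carmel 14/19 = 73.7%, Summit 97/141 = 68.8% → Mount Carmel
Overall: Mount Carmel 154/322 = 47.8%, Summit 138/260 = 53.1% → Summit
Mount Carmel wins each case group but Summit wins overall — the comparison reverses. Mount Carmel's patients skew toward critical, which has a lower base rate.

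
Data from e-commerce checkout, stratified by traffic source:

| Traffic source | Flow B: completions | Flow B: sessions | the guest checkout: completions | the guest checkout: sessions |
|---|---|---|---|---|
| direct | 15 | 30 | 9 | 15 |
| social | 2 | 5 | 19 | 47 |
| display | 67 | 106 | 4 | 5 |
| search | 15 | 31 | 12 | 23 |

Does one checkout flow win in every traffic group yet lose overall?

Direct: Flow B 15/30 = 50.0%, the guest checkout 9/15 = 60.0% → the guest checkout
Social: Flow B 2/5 = 40.0%, the guest checkout 19/47 = 40.4% → the guest checkout
Display: Flow B 67/106 = 63.2%, the guest checkout 4/5 = 80.0% → the guest checkout
Search: Flow B 15/31 = 48.4%, the guest checkout 12/23 = 52.2% → the guest checkout
Overall: Flow B 99/172 = 57.6%, the guest checkout 44/90 = 48.9% → Flow B
The guest checkout wins each traffic group but Flow B wins overall — the comparison reverses. The guest checkout's sessions skew toward social, which has a lower base rate.

Yes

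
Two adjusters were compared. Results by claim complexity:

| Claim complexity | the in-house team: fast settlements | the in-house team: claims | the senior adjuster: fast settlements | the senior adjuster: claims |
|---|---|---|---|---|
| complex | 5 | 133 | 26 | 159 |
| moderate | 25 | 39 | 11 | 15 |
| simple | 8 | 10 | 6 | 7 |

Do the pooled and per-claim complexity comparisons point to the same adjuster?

Complex: the in-house team 5/133 = 3.8%, the senior adjuster 26/159 = 16.4% → the senior adjuster
Moderate: the in-house team 25/39 = 64.1%, the senior adjuster 11/15 = 73.3% → the senior adjuster
Simple: the in-house team 8/10 = 80.0%, the senior adjuster 6/7 = 85.7% → the senior adjuster
Overall: the in-house team 38/182 = 20.9%, the senior adjuster 43/181 = 23.8% → the senior adjuster
The senior adjuster wins overall and in every claim group — no reversal.

Yes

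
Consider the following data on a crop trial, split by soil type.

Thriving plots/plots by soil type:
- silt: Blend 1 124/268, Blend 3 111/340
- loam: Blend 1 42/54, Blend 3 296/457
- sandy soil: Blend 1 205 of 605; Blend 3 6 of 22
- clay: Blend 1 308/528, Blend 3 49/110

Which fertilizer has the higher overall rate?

Blend 3

Silt: Blend 1 124/268 = 46.3%, Blend 3 111/340 = 32.6% → Blend 1
Loam: Blend 1 42/54 = 77.8%, Blend 3 296/457 = 64.8% → Blend 1
Sandy soil: Blend 1 205/605 = 33.9%, Blend 3 6/22 = 27.3% → Blend 1
Clay: Blend 1 308/528 = 58.3%, Blend 3 49/110 = 44.5% → Blend 1
Overall: Blend 1 679/1455 = 46.7%, Blend 3 462/929 = 49.7% → Blend 3
(Blend 1 wins every soil group but Blend 3 wins overall — Blend 1's plots skew toward the low-rate sandy soil group.)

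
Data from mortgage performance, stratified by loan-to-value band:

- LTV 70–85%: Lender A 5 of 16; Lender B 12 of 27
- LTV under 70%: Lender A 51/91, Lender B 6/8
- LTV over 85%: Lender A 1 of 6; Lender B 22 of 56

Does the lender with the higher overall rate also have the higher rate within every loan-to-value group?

LTV 70–85%: Lender A 5/16 = 31.2%, Lender B 12/27 = 44.4% → Lender B
LTV under 70%: Lender A 51/91 = 56.0%, Lender B 6/8 = 75.0% → Lender B
LTV over 85%: Lender A 1/6 = 16.7%, Lender B 22/56 = 39.3% → Lender B
Overall: Lender A 57/113 = 50.4%, Lender B 40/91 = 44.0% → Lender A
Lender B wins each loan-to-value group but Lender A wins overall — the comparison reverses. Lender B's loans skew toward LTV over 85%, which has a lower base rate.

No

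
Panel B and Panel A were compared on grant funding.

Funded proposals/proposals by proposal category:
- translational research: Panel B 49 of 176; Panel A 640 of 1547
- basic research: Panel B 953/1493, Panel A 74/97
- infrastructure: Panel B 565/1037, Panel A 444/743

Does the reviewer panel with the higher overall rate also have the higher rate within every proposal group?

Translational research: Panel B 49/176 = 27.8%, Panel A 640/1547 = 41.4% → Panel A
Basic research: Panel B 953/1493 = 63.8%, Panel A 74/97 = 76.3% → Panel A
Infrastructure: Panel B 565/1037 = 54.5%, Panel A 444/743 = 59.8% → Panel A
Overall: Panel B 1567/2706 = 57.9%, Panel A 1158/2387 = 48.5% → Panel B
Panel A wins each proposal group but Panel B wins overall — the comparison reverses. Panel A's proposals skew toward translational research, which has a lower base rate.

No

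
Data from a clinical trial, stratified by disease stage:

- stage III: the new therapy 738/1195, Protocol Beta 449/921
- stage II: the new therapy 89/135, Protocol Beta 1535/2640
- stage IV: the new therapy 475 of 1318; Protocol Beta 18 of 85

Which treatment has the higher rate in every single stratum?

the new therapy

Stage III: the new therapy 738/1195 = 61.8%, Protocol Beta 449/921 = 48.8% → the new therapy
Stage II: the new therapy 89/135 = 65.9%, Protocol Beta 1535/2640 = 58.1% → the new therapy
Stage IV: the new therapy 475/1318 = 36.0%, Protocol Beta 18/85 = 21.2% → the new therapy
The new therapy has the higher rate in all 3 groups.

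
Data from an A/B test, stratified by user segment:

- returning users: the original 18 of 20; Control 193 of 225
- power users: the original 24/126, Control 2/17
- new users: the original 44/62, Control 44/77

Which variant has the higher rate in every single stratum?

the original

Returning users: the original 18/20 = 90.0%, Control 193/225 = 85.8% → the original
Power users: the original 24/126 = 19.0%, Control 2/17 = 11.8% → the original
New users: the original 44/62 = 71.0%, Control 44/77 = 57.1% → the original
The original has the higher rate in all 3 groups.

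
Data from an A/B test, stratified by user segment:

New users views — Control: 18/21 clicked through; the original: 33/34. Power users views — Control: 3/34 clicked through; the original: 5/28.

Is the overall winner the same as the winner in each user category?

New users: Control 18/21 = 85.7%, the original 33/34 = 97.1% → the original
Power users: Control 3/34 = 8.8%, the original 5/28 = 17.9% → the original
Overall: Control 21/55 = 38.2%, the original 38/62 = 61.3% → the original
The original wins overall and in every user group — no reversal.

Yes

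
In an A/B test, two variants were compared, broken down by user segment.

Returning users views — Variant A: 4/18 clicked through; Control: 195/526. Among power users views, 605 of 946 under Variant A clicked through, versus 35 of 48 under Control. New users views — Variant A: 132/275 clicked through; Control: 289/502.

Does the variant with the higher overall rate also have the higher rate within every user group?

No

Returning users: Variant A 4/18 = 22.2%, Control 195/526 = 37.1% → Control
Power users: Variant A 605/946 = 64.0%, Control 35/48 = 72.9% → Control
New users: Variant A 132/275 = 48.0%, Control 289/502 = 57.6% → Control
Overall: Variant A 741/1239 = 59.8%, Control 519/1076 = 48.2% → Variant A
Control wins each user group but Variant A wins overall — the comparison reverses. Control's views skew toward returning users, which has a lower base rate.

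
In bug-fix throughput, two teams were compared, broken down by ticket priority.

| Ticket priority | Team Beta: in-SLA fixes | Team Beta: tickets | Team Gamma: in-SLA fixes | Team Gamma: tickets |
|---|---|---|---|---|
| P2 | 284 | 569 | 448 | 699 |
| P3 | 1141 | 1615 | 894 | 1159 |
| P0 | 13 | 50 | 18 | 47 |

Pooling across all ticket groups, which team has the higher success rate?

Team Gamma

P2: Team Beta 284/569 = 49.9%, Team Gamma 448/699 = 64.1% → Team Gamma
P3: Team Beta 1141/1615 = 70.7%, Team Gamma 894/1159 = 77.1% → Team Gamma
P0: Team Beta 13/50 = 26.0%, Team Gamma 18/47 = 38.3% → Team Gamma
Overall: Team Beta 1438/2234 = 64.4%, Team Gamma 1360/1905 = 71.4% → Team Gamma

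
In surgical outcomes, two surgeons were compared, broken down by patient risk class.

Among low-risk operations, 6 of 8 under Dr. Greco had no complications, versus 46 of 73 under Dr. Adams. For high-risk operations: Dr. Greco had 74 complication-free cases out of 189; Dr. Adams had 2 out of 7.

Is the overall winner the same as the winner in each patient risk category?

Low-risk: Dr. Greco 6/8 = 75.0%, Dr. Adams 46/73 = 63.0% → Dr. Greco
High-risk: Dr. Greco 74/189 = 39.2%, Dr. Adams 2/7 = 28.6% → Dr. Greco
Overall: Dr. Greco 80/197 = 40.6%, Dr. Adams 48/80 = 60.0% → Dr. Adams
Dr. Greco wins each patient risk group but Dr. Adams wins overall — the comparison reverses. Dr. Greco's operations skew toward high-risk, which has a lower base rate.

No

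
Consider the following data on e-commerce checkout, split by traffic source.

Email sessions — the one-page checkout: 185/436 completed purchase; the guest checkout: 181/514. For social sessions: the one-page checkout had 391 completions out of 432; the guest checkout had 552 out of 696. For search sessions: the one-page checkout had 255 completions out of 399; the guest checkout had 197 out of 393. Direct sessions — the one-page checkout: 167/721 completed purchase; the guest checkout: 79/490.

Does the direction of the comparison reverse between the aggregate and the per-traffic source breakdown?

No

Email: the one-page checkout 185/436 = 42.4%, the guest checkout 181/514 = 35.2% → the one-page checkout
Social: the one-page checkout 391/432 = 90.5%, the guest checkout 552/696 = 79.3% → the one-page checkout
Search: the one-page checkout 255/399 = 63.9%, the guest checkout 197/393 = 50.1% → the one-page checkout
Direct: the one-page checkout 167/721 = 23.2%, the guest checkout 79/490 = 16.1% → the one-page checkout
Overall: the one-page checkout 998/1988 = 50.2%, the guest checkout 1009/2093 = 48.2% → the one-page checkout
The one-page checkout wins overall and in every traffic group — no reversal.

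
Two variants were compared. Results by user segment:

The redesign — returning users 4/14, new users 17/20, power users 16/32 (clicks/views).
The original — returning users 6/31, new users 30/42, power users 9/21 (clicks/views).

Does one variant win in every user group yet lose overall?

No

Returning users: the redesign 4/14 = 28.6%, the original 6/31 = 19.4% → the redesign
New users: the redesign 17/20 = 85.0%, the original 30/42 = 71.4% → the redesign
Power users: the redesign 16/32 = 50.0%, the original 9/21 = 42.9% → the redesign
Overall: the redesign 37/66 = 56.1%, the original 45/94 = 47.9% → the redesign
The redesign wins overall and in every user group — no reversal.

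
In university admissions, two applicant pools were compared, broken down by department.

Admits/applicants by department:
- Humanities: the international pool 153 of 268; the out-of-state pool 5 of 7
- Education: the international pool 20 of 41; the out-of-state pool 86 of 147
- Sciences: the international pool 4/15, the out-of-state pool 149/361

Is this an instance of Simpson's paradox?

Yes

Humanities: the international pool 153/268 = 57.1%, the out-of-state pool 5/7 = 71.4% → the out-of-state pool
Education: the international pool 20/41 = 48.8%, the out-of-state pool 86/147 = 58.5% → the out-of-state pool
Sciences: the international pool 4/15 = 26.7%, the out-of-state pool 149/361 = 41.3% → the out-of-state pool
Overall: the international pool 177/324 = 54.6%, the out-of-state pool 240/515 = 46.6% → the international pool
The out-of-state pool wins each department group but the international pool wins overall — the comparison reverses. The out-of-state pool's applicants skew toward Sciences, which has a lower base rate.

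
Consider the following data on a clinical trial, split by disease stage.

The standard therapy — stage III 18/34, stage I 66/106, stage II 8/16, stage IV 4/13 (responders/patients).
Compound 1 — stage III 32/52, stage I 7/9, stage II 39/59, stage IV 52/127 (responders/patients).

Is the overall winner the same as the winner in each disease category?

No

Stage III: the standard therapy 18/34 = 52.9%, Compound 1 32/52 = 61.5% → Compound 1
Stage I: the standard therapy 66/106 = 62.3%, Compound 1 7/9 = 77.8% → Compound 1
Stage II: the standard therapy 8/16 = 50.0%, Compound 1 39/59 = 66.1% → Compound 1
Stage IV: the standard therapy 4/13 = 30.8%, Compound 1 52/127 = 40.9% → Compound 1
Overall: the standard therapy 96/169 = 56.8%, Compound 1 130/247 = 52.6% → the standard therapy
Compound 1 wins each disease group but the standard therapy wins overall — the comparison reverses. Compound 1's patients skew toward stage IV, which has a lower base rate.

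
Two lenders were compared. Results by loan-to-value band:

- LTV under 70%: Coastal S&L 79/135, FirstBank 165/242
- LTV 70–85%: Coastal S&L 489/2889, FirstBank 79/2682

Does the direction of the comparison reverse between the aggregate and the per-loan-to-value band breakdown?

LTV under 70%: Coastal S&L 79/135 = 58.5%, FirstBank 165/242 = 68.2% → FirstBank
LTV 70–85%: Coastal S&L 489/2889 = 16.9%, FirstBank 79/2682 = 2.9% → Coastal S&L
Overall: Coastal S&L 568/3024 = 18.8%, FirstBank 244/2924 = 8.3% → Coastal S&L
Neither sweeps: Coastal S&L wins 1 of 2 groups, FirstBank wins 1. Coastal S&L wins overall but not every group — no Simpson reversal.

No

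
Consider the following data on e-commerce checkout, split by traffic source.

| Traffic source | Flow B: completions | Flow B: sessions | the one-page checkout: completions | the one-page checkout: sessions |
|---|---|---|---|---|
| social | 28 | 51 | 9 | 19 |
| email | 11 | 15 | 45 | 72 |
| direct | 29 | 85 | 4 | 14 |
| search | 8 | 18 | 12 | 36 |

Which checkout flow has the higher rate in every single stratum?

Flow B

Social: Flow B 28/51 = 54.9%, the one-page checkout 9/19 = 47.4% → Flow B
Email: Flow B 11/15 = 73.3%, the one-page checkout 45/72 = 62.5% → Flow B
Direct: Flow B 29/85 = 34.1%, the one-page checkout 4/14 = 28.6% → Flow B
Search: Flow B 8/18 = 44.4%, the one-page checkout 12/36 = 33.3% → Flow B
Flow B has the higher rate in all 4 groups.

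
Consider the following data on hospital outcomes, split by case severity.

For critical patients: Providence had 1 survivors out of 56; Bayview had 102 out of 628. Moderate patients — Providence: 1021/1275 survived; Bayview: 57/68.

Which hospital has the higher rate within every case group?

Critical: Providence 1/56 = 1.8%, Bayview 102/628 = 16.2% → Bayview
Moderate: Providence 1021/1275 = 80.1%, Bayview 57/68 = 83.8% → Bayview
Bayview has the higher rate in both groups.

Bayview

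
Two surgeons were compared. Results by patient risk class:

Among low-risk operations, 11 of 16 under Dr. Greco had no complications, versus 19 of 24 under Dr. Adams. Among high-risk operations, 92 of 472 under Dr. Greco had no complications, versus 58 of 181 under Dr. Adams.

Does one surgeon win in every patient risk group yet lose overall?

Low-risk: Dr. Greco 11/16 = 68.8%, Dr. Adams 19/24 = 79.2% → Dr. Adams
High-risk: Dr. Greco 92/472 = 19.5%, Dr. Adams 58/181 = 32.0% → Dr. Adams
Overall: Dr. Greco 103/488 = 21.1%, Dr. Adams 77/205 = 37.6% → Dr. Adams
Dr. Adams wins overall and in every patient risk group — no reversal.

No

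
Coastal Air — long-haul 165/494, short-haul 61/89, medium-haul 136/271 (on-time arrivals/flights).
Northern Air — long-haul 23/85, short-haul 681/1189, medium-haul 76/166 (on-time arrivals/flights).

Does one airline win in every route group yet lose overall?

Yes

Long-haul: Coastal Air 165/494 = 33.4%, Northern Air 23/85 = 27.1% → Coastal Air
Short-haul: Coastal Air 61/89 = 68.5%, Northern Air 681/1189 = 57.3% → Coastal Air
Medium-haul: Coastal Air 136/271 = 50.2%, Northern Air 76/166 = 45.8% → Coastal Air
Overall: Coastal Air 362/854 = 42.4%, Northern Air 780/1440 = 54.2% → Northern Air
Coastal Air wins each route group but Northern Air wins overall — the comparison reverses. Coastal Air's flights skew toward long-haul, which has a lower base rate.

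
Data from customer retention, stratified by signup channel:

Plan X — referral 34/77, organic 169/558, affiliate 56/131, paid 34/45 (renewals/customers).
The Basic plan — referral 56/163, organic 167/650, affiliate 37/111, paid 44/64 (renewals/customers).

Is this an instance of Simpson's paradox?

Referral: Plan X 34/77 = 44.2%, the Basic plan 56/163 = 34.4% → Plan X
Organic: Plan X 169/558 = 30.3%, the Basic plan 167/650 = 25.7% → Plan X
Affiliate: Plan X 56/131 = 42.7%, the Basic plan 37/111 = 33.3% → Plan X
Paid: Plan X 34/45 = 75.6%, the Basic plan 44/64 = 68.8% → Plan X
Overall: Plan X 293/811 = 36.1%, the Basic plan 304/988 = 30.8% → Plan X
Plan X wins overall and in every signup group — no reversal.

No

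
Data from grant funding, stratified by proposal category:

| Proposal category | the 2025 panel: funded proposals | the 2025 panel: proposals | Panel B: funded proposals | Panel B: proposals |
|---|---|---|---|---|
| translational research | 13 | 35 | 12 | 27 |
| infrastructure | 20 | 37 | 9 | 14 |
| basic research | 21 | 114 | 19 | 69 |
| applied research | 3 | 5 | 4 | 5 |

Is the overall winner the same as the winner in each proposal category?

Translational research: the 2025 panel 13/35 = 37.1%, Panel B 12/27 = 44.4% → Panel B
Infrastructure: the 2025 panel 20/37 = 54.1%, Panel B 9/14 = 64.3% → Panel B
Basic research: the 2025 panel 21/114 = 18.4%, Panel B 19/69 = 27.5% → Panel B
Applied research: the 2025 panel 3/5 = 60.0%, Panel B 4/5 = 80.0% → Panel B
Overall: the 2025 panel 57/191 = 29.8%, Panel B 44/115 = 38.3% → Panel B
Panel B wins overall and in every proposal group — no reversal.

Yes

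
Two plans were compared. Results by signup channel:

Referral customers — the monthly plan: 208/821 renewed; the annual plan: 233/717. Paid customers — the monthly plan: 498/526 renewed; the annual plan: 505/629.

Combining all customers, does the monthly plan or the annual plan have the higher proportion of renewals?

Referral: the monthly plan 208/821 = 25.3%, the annual plan 233/717 = 32.5% → the annual plan
Paid: the monthly plan 498/526 = 94.7%, the annual plan 505/629 = 80.3% → the monthly plan
Overall: the monthly plan 706/1347 = 52.4%, the annual plan 738/1346 = 54.8% → the annual plan
(Neither sweeps every signup group, but the annual plan has the higher pooled rate.)

the annual plan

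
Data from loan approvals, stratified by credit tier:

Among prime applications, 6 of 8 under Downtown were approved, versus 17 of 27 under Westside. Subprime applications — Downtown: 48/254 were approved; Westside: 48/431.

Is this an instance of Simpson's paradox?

Prime: Downtown 6/8 = 75.0%, Westside 17/27 = 63.0% → Downtown
Subprime: Downtown 48/254 = 18.9%, Westside 48/431 = 11.1% → Downtown
Overall: Downtown 54/262 = 20.6%, Westside 65/458 = 14.2% → Downtown
Downtown wins overall and in every credit group — no reversal.

No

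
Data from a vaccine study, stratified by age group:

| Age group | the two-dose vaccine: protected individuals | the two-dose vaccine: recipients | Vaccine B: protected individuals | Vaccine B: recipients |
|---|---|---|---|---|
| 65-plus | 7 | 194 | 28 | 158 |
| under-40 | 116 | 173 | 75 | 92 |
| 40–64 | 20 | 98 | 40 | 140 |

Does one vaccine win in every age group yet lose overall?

No

65-plus: the two-dose vaccine 7/194 = 3.6%, Vaccine B 28/158 = 17.7% → Vaccine B
Under-40: the two-dose vaccine 116/173 = 67.1%, Vaccine B 75/92 = 81.5% → Vaccine B
40–64: the two-dose vaccine 20/98 = 20.4%, Vaccine B 40/140 = 28.6% → Vaccine B
Overall: the two-dose vaccine 143/465 = 30.8%, Vaccine B 143/390 = 36.7% → Vaccine B
Vaccine B wins overall and in every age group — no reversal.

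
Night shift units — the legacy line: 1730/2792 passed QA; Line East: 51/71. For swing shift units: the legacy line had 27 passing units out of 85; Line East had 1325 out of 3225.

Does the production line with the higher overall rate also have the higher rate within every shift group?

No

Night shift: the legacy line 1730/2792 = 62.0%, Line East 51/71 = 71.8% → Line East
Swing shift: the legacy line 27/85 = 31.8%, Line East 1325/3225 = 41.1% → Line East
Overall: the legacy line 1757/2877 = 61.1%, Line East 1376/3296 = 41.7% → the legacy line
Line East wins each shift group but the legacy line wins overall — the comparison reverses. Line East's units skew toward swing shift, which has a lower base rate.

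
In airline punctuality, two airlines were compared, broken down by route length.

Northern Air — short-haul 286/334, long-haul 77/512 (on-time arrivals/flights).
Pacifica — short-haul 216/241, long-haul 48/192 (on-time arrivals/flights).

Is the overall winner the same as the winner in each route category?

Yes

Short-haul: Northern Air 286/334 = 85.6%, Pacifica 216/241 = 89.6% → Pacifica
Long-haul: Northern Air 77/512 = 15.0%, Pacifica 48/192 = 25.0% → Pacifica
Overall: Northern Air 363/846 = 42.9%, Pacifica 264/433 = 61.0% → Pacifica
Pacifica wins overall and in every route group — no reversal.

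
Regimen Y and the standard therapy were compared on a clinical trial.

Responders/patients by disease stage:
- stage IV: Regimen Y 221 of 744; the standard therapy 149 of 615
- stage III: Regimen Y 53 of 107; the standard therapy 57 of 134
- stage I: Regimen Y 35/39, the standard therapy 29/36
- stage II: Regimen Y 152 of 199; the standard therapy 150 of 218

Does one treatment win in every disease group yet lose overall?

No

Stage IV: Regimen Y 221/744 = 29.7%, the standard therapy 149/615 = 24.2% → Regimen Y
Stage III: Regimen Y 53/107 = 49.5%, the standard therapy 57/134 = 42.5% → Regimen Y
Stage I: Regimen Y 35/39 = 89.7%, the standard therapy 29/36 = 80.6% → Regimen Y
Stage II: Regimen Y 152/199 = 76.4%, the standard therapy 150/218 = 68.8% → Regimen Y
Overall: Regimen Y 461/1089 = 42.3%, the standard therapy 385/1003 = 38.4% → Regimen Y
Regimen Y wins overall and in every disease group — no reversal.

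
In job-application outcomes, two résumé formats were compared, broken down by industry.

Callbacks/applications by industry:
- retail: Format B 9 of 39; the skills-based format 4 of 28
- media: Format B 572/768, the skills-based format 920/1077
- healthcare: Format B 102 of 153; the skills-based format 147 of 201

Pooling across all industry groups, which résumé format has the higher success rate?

Retail: Format B 9/39 = 23.1%, the skills-based format 4/28 = 14.3% → Format B
Media: Format B 572/768 = 74.5%, the skills-based format 920/1077 = 85.4% → the skills-based format
Healthcare: Format B 102/153 = 66.7%, the skills-based format 147/201 = 73.1% → the skills-based format
Overall: Format B 683/960 = 71.1%, the skills-based format 1071/1306 = 82.0% → the skills-based format
(Neither sweeps every industry group, but the skills-based format has the higher pooled rate.)

the skills-based format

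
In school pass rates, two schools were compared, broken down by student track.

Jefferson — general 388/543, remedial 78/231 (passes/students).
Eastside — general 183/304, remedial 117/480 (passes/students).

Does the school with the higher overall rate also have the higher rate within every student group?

Yes

General: Jefferson 388/543 = 71.5%, Eastside 183/304 = 60.2% → Jefferson
Remedial: Jefferson 78/231 = 33.8%, Eastside 117/480 = 24.4% → Jefferson
Overall: Jefferson 466/774 = 60.2%, Eastside 300/784 = 38.3% → Jefferson
Jefferson wins overall and in every student group — no reversal.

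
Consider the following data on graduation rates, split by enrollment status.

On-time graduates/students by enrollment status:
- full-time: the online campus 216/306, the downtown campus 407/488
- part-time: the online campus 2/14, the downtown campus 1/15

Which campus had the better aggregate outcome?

the downtown campus

Full-time: the online campus 216/306 = 70.6%, the downtown campus 407/488 = 83.4% → the downtown campus
Part-time: the online campus 2/14 = 14.3%, the downtown campus 1/15 = 6.7% → the online campus
Overall: the online campus 218/320 = 68.1%, the downtown campus 408/503 = 81.1% → the downtown campus
(Neither sweeps every enrollment group, but the downtown campus has the higher pooled rate.)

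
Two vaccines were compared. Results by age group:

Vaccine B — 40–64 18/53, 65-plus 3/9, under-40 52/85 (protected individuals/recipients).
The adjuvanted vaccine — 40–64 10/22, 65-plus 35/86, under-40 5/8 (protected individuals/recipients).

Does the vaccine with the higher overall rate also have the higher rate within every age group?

40–64: Vaccine B 18/53 = 34.0%, the adjuvanted vaccine 10/22 = 45.5% → the adjuvanted vaccine
65-plus: Vaccine B 3/9 = 33.3%, the adjuvanted vaccine 35/86 = 40.7% → the adjuvanted vaccine
Under-40: Vaccine B 52/85 = 61.2%, the adjuvanted vaccine 5/8 = 62.5% → the adjuvanted vaccine
Overall: Vaccine B 73/147 = 49.7%, the adjuvanted vaccine 50/116 = 43.1% → Vaccine B
The adjuvanted vaccine wins each age group but Vaccine B wins overall — the comparison reverses. The adjuvanted vaccine's recipients skew toward 65-plus, which has a lower base rate.

No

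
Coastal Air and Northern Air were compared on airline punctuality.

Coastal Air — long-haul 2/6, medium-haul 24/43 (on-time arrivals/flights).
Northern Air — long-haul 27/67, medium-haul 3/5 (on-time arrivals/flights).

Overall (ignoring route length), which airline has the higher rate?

Long-haul: Coastal Air 2/6 = 33.3%, Northern Air 27/67 = 40.3% → Northern Air
Medium-haul: Coastal Air 24/43 = 55.8%, Northern Air 3/5 = 60.0% → Northern Air
Overall: Coastal Air 26/49 = 53.1%, Northern Air 30/72 = 41.7% → Coastal Air
(Northern Air wins every route group but Coastal Air wins overall — Northern Air's flights skew toward the low-rate long-haul group.)

Coastal Air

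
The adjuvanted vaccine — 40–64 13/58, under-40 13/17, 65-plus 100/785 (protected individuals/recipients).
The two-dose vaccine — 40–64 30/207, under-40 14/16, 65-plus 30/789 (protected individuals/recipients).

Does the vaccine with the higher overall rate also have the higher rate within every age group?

No

40–64: the adjuvanted vaccine 13/58 = 22.4%, the two-dose vaccine 30/207 = 14.5% → the adjuvanted vaccine
Under-40: the adjuvanted vaccine 13/17 = 76.5%, the two-dose vaccine 14/16 = 87.5% → the two-dose vaccine
65-plus: the adjuvanted vaccine 100/785 = 12.7%, the two-dose vaccine 30/789 = 3.8% → the adjuvanted vaccine
Overall: the adjuvanted vaccine 126/860 = 14.7%, the two-dose vaccine 74/1012 = 7.3% → the adjuvanted vaccine
Neither sweeps: the adjuvanted vaccine wins 2 of 3 groups, the two-dose vaccine wins 1. The adjuvanted vaccine wins overall but not every group — no Simpson reversal.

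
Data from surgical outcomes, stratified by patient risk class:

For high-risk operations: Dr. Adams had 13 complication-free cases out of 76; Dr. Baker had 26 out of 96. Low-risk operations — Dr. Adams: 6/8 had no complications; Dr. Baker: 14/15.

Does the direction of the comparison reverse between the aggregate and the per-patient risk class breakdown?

High-risk: Dr. Adams 13/76 = 17.1%, Dr. Baker 26/96 = 27.1% → Dr. Baker
Low-risk: Dr. Adams 6/8 = 75.0%, Dr. Baker 14/15 = 93.3% → Dr. Baker
Overall: Dr. Adams 19/84 = 22.6%, Dr. Baker 40/111 = 36.0% → Dr. Baker
Dr. Baker wins overall and in every patient risk group — no reversal.

No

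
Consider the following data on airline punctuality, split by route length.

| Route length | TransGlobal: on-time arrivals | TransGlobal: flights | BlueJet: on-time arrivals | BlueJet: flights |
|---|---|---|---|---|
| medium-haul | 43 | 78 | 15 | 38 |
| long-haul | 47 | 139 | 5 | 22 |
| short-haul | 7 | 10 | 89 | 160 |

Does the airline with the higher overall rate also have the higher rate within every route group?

No

Medium-haul: TransGlobal 43/78 = 55.1%, BlueJet 15/38 = 39.5% → TransGlobal
Long-haul: TransGlobal 47/139 = 33.8%, BlueJet 5/22 = 22.7% → TransGlobal
Short-haul: TransGlobal 7/10 = 70.0%, BlueJet 89/160 = 55.6% → TransGlobal
Overall: TransGlobal 97/227 = 42.7%, BlueJet 109/220 = 49.5% → BlueJet
TransGlobal wins each route group but BlueJet wins overall — the comparison reverses. TransGlobal's flights skew toward long-haul, which has a lower base rate.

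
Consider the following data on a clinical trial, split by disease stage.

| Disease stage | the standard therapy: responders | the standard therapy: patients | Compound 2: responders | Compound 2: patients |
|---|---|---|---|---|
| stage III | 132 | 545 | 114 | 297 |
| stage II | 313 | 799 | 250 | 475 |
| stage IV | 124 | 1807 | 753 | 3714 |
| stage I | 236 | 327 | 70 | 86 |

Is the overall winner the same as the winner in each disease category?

Stage III: the standard therapy 132/545 = 24.2%, Compound 2 114/297 = 38.4% → Compound 2
Stage II: the standard therapy 313/799 = 39.2%, Compound 2 250/475 = 52.6% → Compound 2
Stage IV: the standard therapy 124/1807 = 6.9%, Compound 2 753/3714 = 20.3% → Compound 2
Stage I: the standard therapy 236/327 = 72.2%, Compound 2 70/86 = 81.4% → Compound 2
Overall: the standard therapy 805/3478 = 23.1%, Compound 2 1187/4572 = 26.0% → Compound 2
Compound 2 wins overall and in every disease group — no reversal.

Yes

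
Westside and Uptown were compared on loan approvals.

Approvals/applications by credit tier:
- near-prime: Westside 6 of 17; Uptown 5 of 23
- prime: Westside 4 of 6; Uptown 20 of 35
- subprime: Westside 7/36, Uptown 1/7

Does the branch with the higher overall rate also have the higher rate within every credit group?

No

Near-prime: Westside 6/17 = 35.3%, Uptown 5/23 = 21.7% → Westside
Prime: Westside 4/6 = 66.7%, Uptown 20/35 = 57.1% → Westside
Subprime: Westside 7/36 = 19.4%, Uptown 1/7 = 14.3% → Westside
Overall: Westside 17/59 = 28.8%, Uptown 26/65 = 40.0% → Uptown
Westside wins each credit group but Uptown wins overall — the comparison reverses. Westside's applications skew toward subprime, which has a lower base rate.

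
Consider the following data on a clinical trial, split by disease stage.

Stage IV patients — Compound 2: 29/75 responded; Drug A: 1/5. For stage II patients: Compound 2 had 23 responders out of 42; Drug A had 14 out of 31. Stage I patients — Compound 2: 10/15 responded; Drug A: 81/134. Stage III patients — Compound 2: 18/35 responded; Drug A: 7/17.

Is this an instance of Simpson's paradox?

Yes

Stage IV: Compound 2 29/75 = 38.7%, Drug A 1/5 = 20.0% → Compound 2
Stage II: Compound 2 23/42 = 54.8%, Drug A 14/31 = 45.2% → Compound 2
Stage I: Compound 2 10/15 = 66.7%, Drug A 81/134 = 60.4% → Compound 2
Stage III: Compound 2 18/35 = 51.4%, Drug A 7/17 = 41.2% → Compound 2
Overall: Compound 2 80/167 = 47.9%, Drug A 103/187 = 55.1% → Drug A
Compound 2 wins each disease group but Drug A wins overall — the comparison reverses. Compound 2's patients skew toward stage IV, which has a lower base rate.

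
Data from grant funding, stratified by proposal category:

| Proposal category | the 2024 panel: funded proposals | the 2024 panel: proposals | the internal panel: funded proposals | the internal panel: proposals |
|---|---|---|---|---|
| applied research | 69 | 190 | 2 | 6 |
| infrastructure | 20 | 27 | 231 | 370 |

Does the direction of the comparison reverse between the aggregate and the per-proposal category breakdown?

Yes

Applied research: the 2024 panel 69/190 = 36.3%, the internal panel 2/6 = 33.3% → the 2024 panel
Infrastructure: the 2024 panel 20/27 = 74.1%, the internal panel 231/370 = 62.4% → the 2024 panel
Overall: the 2024 panel 89/217 = 41.0%, the internal panel 233/376 = 62.0% → the internal panel
The 2024 panel wins each proposal group but the internal panel wins overall — the comparison reverses. The 2024 panel's proposals skew toward applied research, which has a lower base rate.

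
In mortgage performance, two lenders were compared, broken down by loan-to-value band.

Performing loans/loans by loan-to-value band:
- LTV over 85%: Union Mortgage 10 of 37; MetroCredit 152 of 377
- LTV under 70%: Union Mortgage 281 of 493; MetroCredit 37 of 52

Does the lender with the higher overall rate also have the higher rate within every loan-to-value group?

No

LTV over 85%: Union Mortgage 10/37 = 27.0%, MetroCredit 152/377 = 40.3% → MetroCredit
LTV under 70%: Union Mortgage 281/493 = 57.0%, MetroCredit 37/52 = 71.2% → MetroCredit
Overall: Union Mortgage 291/530 = 54.9%, MetroCredit 189/429 = 44.1% → Union Mortgage
MetroCredit wins each loan-to-value group but Union Mortgage wins overall — the comparison reverses. MetroCredit's loans skew toward LTV over 85%, which has a lower base rate.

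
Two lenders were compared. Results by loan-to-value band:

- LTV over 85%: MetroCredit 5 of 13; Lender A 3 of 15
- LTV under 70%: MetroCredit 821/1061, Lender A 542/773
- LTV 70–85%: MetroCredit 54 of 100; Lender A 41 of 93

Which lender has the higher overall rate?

LTV over 85%: MetroCredit 5/13 = 38.5%, Lender A 3/15 = 20.0% → MetroCredit
LTV under 70%: MetroCredit 821/1061 = 77.4%, Lender A 542/773 = 70.1% → MetroCredit
LTV 70–85%: MetroCredit 54/100 = 54.0%, Lender A 41/93 = 44.1% → MetroCredit
Overall: MetroCredit 880/1174 = 75.0%, Lender A 586/881 = 66.5% → MetroCredit

MetroCredit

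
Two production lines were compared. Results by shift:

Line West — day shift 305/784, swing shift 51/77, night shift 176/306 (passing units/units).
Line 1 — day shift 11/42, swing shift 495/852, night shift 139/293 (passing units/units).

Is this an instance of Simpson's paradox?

Day shift: Line West 305/784 = 38.9%, Line 1 11/42 = 26.2% → Line West
Swing shift: Line West 51/77 = 66.2%, Line 1 495/852 = 58.1% → Line West
Night shift: Line West 176/306 = 57.5%, Line 1 139/293 = 47.4% → Line West
Overall: Line West 532/1167 = 45.6%, Line 1 645/1187 = 54.3% → Line 1
Line West wins each shift group but Line 1 wins overall — the comparison reverses. Line West's units skew toward day shift, which has a lower base rate.

Yes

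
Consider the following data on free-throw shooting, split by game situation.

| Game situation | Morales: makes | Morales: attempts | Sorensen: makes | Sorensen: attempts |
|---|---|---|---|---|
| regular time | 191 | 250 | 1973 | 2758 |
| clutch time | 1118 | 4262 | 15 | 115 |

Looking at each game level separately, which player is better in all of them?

Morales

Regular time: Morales 191/250 = 76.4%, Sorensen 1973/2758 = 71.5% → Morales
Clutch time: Morales 1118/4262 = 26.2%, Sorensen 15/115 = 13.0% → Morales
Morales has the higher rate in both groups.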